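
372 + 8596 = 8968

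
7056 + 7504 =14560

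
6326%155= 126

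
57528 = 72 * 799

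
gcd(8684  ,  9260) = 4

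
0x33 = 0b110011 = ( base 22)27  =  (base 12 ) 43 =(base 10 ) 51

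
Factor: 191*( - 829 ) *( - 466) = 73785974 = 2^1*191^1*233^1 * 829^1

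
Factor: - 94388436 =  - 2^2 * 3^3*59^1*14813^1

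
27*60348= 1629396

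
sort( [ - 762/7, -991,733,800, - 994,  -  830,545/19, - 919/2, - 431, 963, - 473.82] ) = [-994,- 991,  -  830, - 473.82,- 919/2, - 431, - 762/7,545/19,733, 800,963] 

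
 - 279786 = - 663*422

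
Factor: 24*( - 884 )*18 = -2^6 * 3^3*13^1*17^1 = - 381888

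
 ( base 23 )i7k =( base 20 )1453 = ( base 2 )10010111100111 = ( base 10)9703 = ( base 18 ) 1BH1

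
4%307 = 4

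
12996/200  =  64  +  49/50 =64.98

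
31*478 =14818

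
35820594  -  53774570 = -17953976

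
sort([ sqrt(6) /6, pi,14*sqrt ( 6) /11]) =[ sqrt (6 )/6, 14*sqrt( 6 )/11  ,  pi] 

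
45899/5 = 9179 + 4/5 = 9179.80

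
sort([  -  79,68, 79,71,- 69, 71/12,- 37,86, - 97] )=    [ - 97, - 79,- 69, - 37,71/12,68,  71, 79,86 ] 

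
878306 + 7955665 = 8833971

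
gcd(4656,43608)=24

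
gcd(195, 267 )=3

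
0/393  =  0 = 0.00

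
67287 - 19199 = 48088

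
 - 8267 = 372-8639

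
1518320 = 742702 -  - 775618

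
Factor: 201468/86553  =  412/177 = 2^2 * 3^( - 1)*59^(-1 )*  103^1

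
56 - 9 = 47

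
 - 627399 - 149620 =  - 777019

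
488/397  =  488/397 = 1.23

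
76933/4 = 76933/4   =  19233.25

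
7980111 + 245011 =8225122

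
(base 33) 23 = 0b1000101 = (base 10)69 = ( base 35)1Y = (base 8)105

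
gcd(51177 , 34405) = 7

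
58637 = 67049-8412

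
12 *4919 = 59028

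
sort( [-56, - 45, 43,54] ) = [-56, - 45, 43 , 54 ] 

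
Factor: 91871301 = 3^1*269^1*113843^1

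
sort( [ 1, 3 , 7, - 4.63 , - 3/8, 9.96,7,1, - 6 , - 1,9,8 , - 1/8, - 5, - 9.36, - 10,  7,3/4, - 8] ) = [ - 10, - 9.36,-8, - 6, - 5, - 4.63 , - 1, - 3/8 , - 1/8,  3/4, 1, 1,3,7,  7,7 , 8,9, 9.96]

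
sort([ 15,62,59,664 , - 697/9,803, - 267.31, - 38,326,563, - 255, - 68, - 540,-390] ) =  [ - 540, - 390,-267.31, - 255, - 697/9, - 68, -38, 15, 59,62,326,563,664, 803 ]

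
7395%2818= 1759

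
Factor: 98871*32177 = 3181372167 = 3^1*23^1*1399^1 * 32957^1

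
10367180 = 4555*2276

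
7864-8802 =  - 938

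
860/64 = 13 + 7/16 = 13.44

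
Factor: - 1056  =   - 2^5*3^1*11^1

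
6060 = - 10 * ( - 606) 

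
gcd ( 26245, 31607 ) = 1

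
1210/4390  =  121/439 = 0.28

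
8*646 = 5168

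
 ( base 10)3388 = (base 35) 2qs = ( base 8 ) 6474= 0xd3c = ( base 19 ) 976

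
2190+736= 2926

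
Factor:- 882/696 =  - 2^( - 2 )*3^1 * 7^2 * 29^( - 1 ) = - 147/116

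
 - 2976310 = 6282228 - 9258538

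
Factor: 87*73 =6351  =  3^1*29^1  *  73^1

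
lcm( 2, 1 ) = 2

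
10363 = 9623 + 740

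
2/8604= 1/4302= 0.00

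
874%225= 199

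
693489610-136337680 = 557151930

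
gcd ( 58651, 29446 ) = 1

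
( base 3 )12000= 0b10000111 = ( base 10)135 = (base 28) 4n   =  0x87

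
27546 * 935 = 25755510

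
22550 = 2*11275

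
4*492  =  1968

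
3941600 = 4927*800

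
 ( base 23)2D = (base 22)2f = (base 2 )111011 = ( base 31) 1s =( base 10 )59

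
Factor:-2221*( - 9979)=22163359 = 17^1*587^1* 2221^1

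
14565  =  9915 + 4650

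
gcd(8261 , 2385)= 1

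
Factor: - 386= -2^1*193^1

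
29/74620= 29/74620  =  0.00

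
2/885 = 2/885=0.00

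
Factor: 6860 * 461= 2^2*5^1*7^3*461^1 = 3162460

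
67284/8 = 16821/2 = 8410.50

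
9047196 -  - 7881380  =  16928576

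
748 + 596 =1344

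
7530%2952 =1626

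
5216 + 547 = 5763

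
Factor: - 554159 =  - 347^1*1597^1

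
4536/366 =12 + 24/61 = 12.39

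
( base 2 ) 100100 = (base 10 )36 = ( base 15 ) 26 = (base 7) 51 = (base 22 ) 1e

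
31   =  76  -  45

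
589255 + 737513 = 1326768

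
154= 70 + 84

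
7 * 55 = 385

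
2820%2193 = 627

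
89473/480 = 89473/480 = 186.40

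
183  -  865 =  - 682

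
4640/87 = 53 + 1/3 = 53.33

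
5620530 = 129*43570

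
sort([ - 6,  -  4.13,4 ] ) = [ - 6,- 4.13,4]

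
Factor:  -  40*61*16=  - 2^7 * 5^1*61^1 = - 39040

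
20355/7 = 2907  +  6/7 = 2907.86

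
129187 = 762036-632849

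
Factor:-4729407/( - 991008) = 2^(  -  5)*3^( - 2)  *  29^1*31^(  -  1)* 37^(  -  1)*54361^1 = 1576469/330336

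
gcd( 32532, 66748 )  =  4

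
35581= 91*391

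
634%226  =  182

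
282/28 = 141/14 = 10.07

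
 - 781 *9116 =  - 7119596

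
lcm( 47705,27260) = 190820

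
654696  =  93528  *7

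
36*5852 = 210672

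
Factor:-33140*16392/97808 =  - 2^1*3^1*5^1 * 683^1*1657^1*6113^(  -  1) = - 33951930/6113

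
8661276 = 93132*93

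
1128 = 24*47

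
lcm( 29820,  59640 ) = 59640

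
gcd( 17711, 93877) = 1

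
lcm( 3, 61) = 183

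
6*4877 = 29262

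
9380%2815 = 935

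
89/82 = 1 + 7/82 = 1.09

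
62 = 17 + 45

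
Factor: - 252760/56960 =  - 71/16= - 2^( - 4)*71^1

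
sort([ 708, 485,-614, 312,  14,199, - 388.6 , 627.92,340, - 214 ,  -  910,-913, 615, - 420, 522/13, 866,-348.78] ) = [ -913, - 910 , - 614, - 420, - 388.6, - 348.78,-214,  14,522/13,199 , 312,340, 485, 615 , 627.92,708,866]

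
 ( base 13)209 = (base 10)347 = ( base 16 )15B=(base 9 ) 425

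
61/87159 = 61/87159 = 0.00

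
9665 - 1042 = 8623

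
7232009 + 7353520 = 14585529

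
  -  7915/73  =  -109 + 42/73 = -108.42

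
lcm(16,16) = 16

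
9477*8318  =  78829686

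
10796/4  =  2699 = 2699.00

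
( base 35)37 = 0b1110000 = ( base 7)220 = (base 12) 94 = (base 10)112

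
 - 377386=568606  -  945992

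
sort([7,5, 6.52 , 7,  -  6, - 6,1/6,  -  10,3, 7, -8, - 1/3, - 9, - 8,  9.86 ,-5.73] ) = [  -  10, - 9, - 8, - 8, - 6 , - 6, - 5.73, -1/3,1/6,3,5,6.52,7 , 7,7 , 9.86 ] 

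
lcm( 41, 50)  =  2050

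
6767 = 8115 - 1348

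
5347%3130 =2217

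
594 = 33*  18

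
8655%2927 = 2801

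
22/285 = 22/285 = 0.08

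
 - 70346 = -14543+-55803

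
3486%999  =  489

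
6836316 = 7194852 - 358536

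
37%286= 37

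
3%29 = 3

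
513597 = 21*24457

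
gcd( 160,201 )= 1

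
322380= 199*1620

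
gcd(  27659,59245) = 17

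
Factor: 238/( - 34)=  - 7 = - 7^1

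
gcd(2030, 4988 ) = 58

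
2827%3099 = 2827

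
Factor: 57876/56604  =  7^1*13^1 * 89^(-1 ) =91/89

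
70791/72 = 23597/24 = 983.21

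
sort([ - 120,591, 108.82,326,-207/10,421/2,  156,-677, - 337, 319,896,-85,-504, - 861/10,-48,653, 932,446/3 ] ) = [-677, - 504,-337,-120,-861/10, - 85, - 48,-207/10, 108.82,446/3, 156,421/2,319,326,  591, 653,896,932]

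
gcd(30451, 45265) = 823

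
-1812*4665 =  - 8452980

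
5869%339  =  106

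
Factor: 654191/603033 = 3^( - 1 ) *201011^(-1) * 654191^1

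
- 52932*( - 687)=36364284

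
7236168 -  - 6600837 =13837005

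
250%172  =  78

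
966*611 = 590226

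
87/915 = 29/305= 0.10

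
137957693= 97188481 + 40769212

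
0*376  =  0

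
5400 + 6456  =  11856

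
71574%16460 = 5734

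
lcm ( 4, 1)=4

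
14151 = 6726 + 7425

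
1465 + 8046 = 9511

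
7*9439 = 66073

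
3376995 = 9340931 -5963936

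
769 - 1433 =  - 664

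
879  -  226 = 653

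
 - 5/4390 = -1 + 877/878 = -  0.00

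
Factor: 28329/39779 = 3^1*7^1*19^1*71^1*39779^( - 1) 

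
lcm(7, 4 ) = 28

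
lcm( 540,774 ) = 23220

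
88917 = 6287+82630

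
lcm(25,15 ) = 75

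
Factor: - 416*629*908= - 237590912 =-2^7*13^1*17^1 * 37^1*227^1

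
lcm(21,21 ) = 21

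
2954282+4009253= 6963535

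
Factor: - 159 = -3^1*53^1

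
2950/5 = 590 = 590.00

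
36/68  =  9/17 = 0.53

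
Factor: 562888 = 2^3*71^1*991^1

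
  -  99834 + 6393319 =6293485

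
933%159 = 138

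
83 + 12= 95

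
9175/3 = 3058 + 1/3 = 3058.33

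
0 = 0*64872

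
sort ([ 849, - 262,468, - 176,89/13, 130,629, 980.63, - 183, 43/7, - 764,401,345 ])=[ - 764, - 262, - 183, - 176,43/7, 89/13, 130,345, 401,468,629,849,980.63]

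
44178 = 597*74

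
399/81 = 133/27 = 4.93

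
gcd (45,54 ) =9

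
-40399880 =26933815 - 67333695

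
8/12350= 4/6175 = 0.00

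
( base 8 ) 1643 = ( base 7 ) 2500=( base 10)931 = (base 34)rd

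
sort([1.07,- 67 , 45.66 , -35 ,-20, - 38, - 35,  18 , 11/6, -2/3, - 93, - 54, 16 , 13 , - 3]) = [ -93, - 67, - 54, - 38,-35, - 35, - 20, -3,  -  2/3,1.07,  11/6 , 13, 16,18,45.66] 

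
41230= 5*8246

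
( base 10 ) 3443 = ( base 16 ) D73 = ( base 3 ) 11201112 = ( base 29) 42L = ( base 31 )3i2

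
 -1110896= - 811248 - 299648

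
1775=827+948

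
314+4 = 318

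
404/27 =404/27 =14.96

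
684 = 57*12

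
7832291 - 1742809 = 6089482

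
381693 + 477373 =859066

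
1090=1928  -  838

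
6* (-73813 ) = - 442878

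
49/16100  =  7/2300=0.00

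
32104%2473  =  2428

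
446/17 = 26+ 4/17 = 26.24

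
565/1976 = 565/1976= 0.29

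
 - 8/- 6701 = 8/6701 = 0.00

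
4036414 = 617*6542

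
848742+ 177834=1026576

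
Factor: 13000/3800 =65/19 = 5^1*13^1*19^(-1 ) 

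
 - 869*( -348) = 302412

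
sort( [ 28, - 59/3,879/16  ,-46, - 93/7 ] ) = [-46, - 59/3, - 93/7, 28, 879/16 ] 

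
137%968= 137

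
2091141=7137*293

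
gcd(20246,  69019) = 1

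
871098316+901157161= 1772255477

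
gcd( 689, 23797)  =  53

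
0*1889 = 0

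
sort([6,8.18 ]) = [6, 8.18 ]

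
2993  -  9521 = - 6528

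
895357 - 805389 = 89968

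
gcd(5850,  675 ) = 225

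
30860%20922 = 9938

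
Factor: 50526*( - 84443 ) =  -4266567018=- 2^1 * 3^2*7^1 * 401^1*84443^1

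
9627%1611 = 1572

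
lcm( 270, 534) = 24030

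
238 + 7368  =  7606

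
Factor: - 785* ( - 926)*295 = 2^1*5^2*59^1*157^1*463^1 = 214438450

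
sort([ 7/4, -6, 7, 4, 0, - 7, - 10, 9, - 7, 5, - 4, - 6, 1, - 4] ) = [ - 10, - 7,-7, - 6 , - 6, - 4, - 4, 0, 1,  7/4, 4, 5,7,9 ] 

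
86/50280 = 43/25140=0.00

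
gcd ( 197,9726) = 1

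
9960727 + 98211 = 10058938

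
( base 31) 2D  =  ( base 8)113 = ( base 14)55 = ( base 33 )29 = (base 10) 75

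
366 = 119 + 247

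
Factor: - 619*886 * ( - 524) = 2^3*131^1*443^1*619^1 = 287379416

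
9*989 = 8901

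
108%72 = 36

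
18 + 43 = 61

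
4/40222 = 2/20111= 0.00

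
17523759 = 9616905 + 7906854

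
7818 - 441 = 7377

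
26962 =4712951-4685989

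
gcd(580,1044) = 116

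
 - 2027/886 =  - 2027/886 =- 2.29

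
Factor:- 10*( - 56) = 2^4*5^1*7^1 = 560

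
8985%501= 468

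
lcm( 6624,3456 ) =79488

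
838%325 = 188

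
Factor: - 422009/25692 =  - 2^( - 2)*3^(-1)*7^1*19^2*167^1 * 2141^( - 1)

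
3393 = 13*261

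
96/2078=48/1039 =0.05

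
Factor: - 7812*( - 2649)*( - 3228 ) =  - 2^4*3^4*7^1*31^1 * 269^1 * 883^1 = - 66800193264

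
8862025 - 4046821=4815204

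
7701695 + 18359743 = 26061438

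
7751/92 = 84+1/4 =84.25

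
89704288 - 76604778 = 13099510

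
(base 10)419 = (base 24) hb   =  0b110100011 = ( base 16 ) 1a3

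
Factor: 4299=3^1*1433^1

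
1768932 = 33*53604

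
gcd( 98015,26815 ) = 5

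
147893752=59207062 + 88686690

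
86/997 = 86/997=0.09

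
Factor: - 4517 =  - 4517^1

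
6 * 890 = 5340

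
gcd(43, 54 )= 1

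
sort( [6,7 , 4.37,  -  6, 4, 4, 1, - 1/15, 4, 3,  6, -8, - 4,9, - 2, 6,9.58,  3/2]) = [  -  8, - 6, - 4, - 2, - 1/15 , 1 , 3/2, 3, 4,4, 4,  4.37 , 6,6,6,7, 9, 9.58] 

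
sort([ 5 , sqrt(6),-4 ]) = [-4,sqrt( 6), 5] 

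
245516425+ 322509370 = 568025795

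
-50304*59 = -2967936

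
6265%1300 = 1065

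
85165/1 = 85165=85165.00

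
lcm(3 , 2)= 6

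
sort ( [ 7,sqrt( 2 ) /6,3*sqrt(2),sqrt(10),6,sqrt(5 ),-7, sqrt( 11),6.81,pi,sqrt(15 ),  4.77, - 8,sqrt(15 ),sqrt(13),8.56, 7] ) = [ - 8,-7 , sqrt( 2) /6, sqrt ( 5),pi,sqrt(10),sqrt ( 11 ),sqrt( 13), sqrt( 15 ),sqrt(15 ), 3*sqrt ( 2), 4.77,6, 6.81,7, 7,8.56]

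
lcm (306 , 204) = 612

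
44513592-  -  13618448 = 58132040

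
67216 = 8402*8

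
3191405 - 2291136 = 900269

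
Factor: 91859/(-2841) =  - 3^(-1 )*97^1= - 97/3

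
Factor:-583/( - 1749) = 3^(-1)=1/3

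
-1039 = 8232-9271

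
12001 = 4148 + 7853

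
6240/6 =1040 = 1040.00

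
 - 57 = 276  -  333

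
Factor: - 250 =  - 2^1*5^3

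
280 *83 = 23240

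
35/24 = 35/24 = 1.46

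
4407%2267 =2140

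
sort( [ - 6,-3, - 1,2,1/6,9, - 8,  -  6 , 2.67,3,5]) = [ - 8, - 6, -6, - 3, - 1,1/6, 2 , 2.67,3,5,9]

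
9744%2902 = 1038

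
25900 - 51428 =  - 25528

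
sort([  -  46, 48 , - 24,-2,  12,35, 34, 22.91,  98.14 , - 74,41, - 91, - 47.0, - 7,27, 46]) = [  -  91, - 74, - 47.0 ,  -  46, - 24 , - 7, - 2, 12 , 22.91,  27,34 , 35 , 41,46 , 48, 98.14]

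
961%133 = 30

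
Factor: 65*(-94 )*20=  - 122200 = - 2^3*5^2*13^1*47^1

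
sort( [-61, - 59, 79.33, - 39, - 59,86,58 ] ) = [ - 61, - 59, - 59, - 39 , 58, 79.33,86 ] 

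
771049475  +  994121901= 1765171376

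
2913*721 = 2100273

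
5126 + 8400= 13526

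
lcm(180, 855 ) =3420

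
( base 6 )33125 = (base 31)4O1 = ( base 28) 5NP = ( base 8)10755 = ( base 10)4589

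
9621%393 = 189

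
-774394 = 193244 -967638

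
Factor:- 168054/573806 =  - 111/379 = -  3^1 * 37^1*379^( - 1)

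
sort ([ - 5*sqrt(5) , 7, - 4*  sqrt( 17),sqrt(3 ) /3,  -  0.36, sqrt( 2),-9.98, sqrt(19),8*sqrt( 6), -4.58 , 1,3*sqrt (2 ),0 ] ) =[ - 4 * sqrt( 17), - 5*sqrt( 5 ), - 9.98, - 4.58, - 0.36, 0 , sqrt( 3 )/3,1,sqrt(2),3*sqrt(2), sqrt(19 ),7,8*sqrt(6)]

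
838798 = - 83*(- 10106)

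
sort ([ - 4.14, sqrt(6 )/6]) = [ - 4.14,sqrt(6 )/6] 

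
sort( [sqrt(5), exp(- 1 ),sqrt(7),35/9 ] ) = [exp( - 1), sqrt( 5) , sqrt( 7),  35/9]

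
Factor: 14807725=5^2 * 592309^1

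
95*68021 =6461995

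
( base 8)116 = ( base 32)2e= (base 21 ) 3F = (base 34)2a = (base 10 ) 78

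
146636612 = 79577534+67059078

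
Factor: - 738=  -2^1*3^2*41^1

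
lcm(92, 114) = 5244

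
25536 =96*266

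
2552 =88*29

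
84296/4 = 21074 = 21074.00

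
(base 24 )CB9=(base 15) 21e0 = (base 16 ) 1c11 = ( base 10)7185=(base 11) 5442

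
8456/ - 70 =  -604/5 = - 120.80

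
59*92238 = 5442042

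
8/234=4/117= 0.03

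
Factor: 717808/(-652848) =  - 221/201 = - 3^(- 1)*13^1 * 17^1*67^ ( - 1 )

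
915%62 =47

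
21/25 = 21/25 = 0.84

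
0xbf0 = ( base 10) 3056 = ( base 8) 5760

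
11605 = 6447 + 5158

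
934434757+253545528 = 1187980285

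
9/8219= 9/8219 = 0.00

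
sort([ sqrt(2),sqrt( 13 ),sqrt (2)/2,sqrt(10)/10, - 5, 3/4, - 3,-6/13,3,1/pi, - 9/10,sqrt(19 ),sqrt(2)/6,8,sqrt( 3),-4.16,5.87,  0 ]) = [ - 5, - 4.16,- 3,-9/10 , - 6/13,0, sqrt (2)/6 , sqrt( 10 )/10, 1/pi, sqrt( 2 )/2,3/4, sqrt (2), sqrt( 3),3 , sqrt( 13),sqrt( 19), 5.87, 8]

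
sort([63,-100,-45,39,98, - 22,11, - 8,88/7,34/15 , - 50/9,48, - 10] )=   [ - 100, - 45, - 22, - 10, - 8,-50/9, 34/15, 11,88/7,  39,48, 63,98 ] 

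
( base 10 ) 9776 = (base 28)cd4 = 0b10011000110000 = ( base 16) 2630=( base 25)FG1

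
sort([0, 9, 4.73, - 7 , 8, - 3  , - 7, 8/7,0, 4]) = [  -  7,-7 , - 3,0,0,8/7,4,4.73,8, 9 ]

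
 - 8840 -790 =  - 9630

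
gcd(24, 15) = 3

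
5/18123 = 5/18123 =0.00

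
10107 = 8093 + 2014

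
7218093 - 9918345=  -  2700252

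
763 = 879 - 116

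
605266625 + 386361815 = 991628440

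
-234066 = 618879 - 852945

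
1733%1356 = 377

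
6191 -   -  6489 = 12680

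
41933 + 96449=138382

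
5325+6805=12130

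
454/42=227/21 = 10.81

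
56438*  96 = 5418048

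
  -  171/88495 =-1 + 88324/88495 = -0.00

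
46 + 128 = 174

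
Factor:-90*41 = - 2^1*3^2*5^1*41^1 = - 3690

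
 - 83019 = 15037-98056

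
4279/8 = 4279/8 = 534.88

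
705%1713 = 705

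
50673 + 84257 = 134930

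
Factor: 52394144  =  2^5*11^1*73^1*2039^1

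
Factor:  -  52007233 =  - 17^1*  113^1 * 27073^1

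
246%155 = 91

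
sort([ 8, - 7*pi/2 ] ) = [ - 7*pi/2 , 8]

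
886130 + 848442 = 1734572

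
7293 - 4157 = 3136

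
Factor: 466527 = 3^1*155509^1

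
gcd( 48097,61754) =7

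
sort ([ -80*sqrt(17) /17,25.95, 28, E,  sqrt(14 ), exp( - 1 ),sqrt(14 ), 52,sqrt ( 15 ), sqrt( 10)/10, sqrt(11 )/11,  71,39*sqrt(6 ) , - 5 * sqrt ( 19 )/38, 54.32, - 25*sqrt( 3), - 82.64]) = [ - 82.64, - 25 * sqrt(3 ), - 80*sqrt( 17)/17,- 5*sqrt ( 19) /38, sqrt ( 11 ) /11,sqrt(10 )/10,exp( - 1), E, sqrt( 14 ), sqrt (14), sqrt( 15 ), 25.95, 28, 52, 54.32,71 , 39*sqrt(6 )]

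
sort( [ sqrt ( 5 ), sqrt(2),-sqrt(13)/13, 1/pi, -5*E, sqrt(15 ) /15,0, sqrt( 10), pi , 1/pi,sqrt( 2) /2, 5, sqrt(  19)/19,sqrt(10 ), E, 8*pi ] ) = [ - 5 * E, - sqrt(13)/13, 0, sqrt(19)/19, sqrt(15)/15, 1/pi,1/pi, sqrt ( 2)/2,sqrt( 2),sqrt(5), E, pi, sqrt(10), sqrt(10),  5,8*pi]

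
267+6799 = 7066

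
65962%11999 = 5967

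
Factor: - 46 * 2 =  - 92 = - 2^2  *  23^1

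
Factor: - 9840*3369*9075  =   - 2^4 * 3^3*5^3 * 11^2*41^1* 1123^1 = - 300844962000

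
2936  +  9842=12778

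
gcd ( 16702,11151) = 7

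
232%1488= 232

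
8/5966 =4/2983 = 0.00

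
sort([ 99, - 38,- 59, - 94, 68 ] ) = [ - 94,- 59, - 38,68, 99]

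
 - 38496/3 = -12832 = - 12832.00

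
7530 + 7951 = 15481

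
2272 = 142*16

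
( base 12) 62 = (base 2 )1001010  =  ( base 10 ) 74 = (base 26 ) 2M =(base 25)2O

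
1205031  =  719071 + 485960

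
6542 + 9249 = 15791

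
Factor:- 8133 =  - 3^1 * 2711^1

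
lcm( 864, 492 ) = 35424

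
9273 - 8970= 303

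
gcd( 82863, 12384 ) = 9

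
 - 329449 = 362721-692170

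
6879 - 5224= 1655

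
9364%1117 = 428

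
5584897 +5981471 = 11566368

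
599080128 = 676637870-77557742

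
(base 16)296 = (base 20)1d2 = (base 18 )20E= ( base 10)662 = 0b1010010110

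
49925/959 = 49925/959 = 52.06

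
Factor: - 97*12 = - 2^2 * 3^1*97^1= - 1164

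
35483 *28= 993524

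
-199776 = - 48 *4162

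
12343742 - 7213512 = 5130230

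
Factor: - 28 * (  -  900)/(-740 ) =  - 1260/37 = -  2^2*3^2 * 5^1*7^1*37^( - 1) 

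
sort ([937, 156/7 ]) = [156/7 , 937]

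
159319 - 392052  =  -232733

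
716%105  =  86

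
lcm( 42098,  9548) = 926156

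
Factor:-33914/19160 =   -  16957/9580 = - 2^ (-2)*5^ ( - 1 )*31^1*479^ ( - 1 )*547^1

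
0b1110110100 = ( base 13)57C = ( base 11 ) 792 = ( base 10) 948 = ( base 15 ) 433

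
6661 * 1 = 6661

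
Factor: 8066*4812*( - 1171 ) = - 2^3*3^1*37^1 *109^1 * 401^1*1171^1  =  -  45450716232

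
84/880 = 21/220 = 0.10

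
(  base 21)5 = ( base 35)5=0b101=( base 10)5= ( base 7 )5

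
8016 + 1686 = 9702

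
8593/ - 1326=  -7 + 53/102 = -6.48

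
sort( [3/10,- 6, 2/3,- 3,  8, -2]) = [ - 6,-3,-2, 3/10, 2/3, 8] 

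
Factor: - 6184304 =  - 2^4*7^1*55217^1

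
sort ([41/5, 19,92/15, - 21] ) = [-21,92/15,41/5, 19]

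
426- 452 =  - 26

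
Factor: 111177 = 3^2*11^1*1123^1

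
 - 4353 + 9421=5068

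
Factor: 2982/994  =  3 = 3^1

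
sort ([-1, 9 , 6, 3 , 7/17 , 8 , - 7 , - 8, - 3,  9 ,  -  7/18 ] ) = [-8, - 7 , - 3 , - 1,-7/18,7/17 , 3 , 6,8 , 9,9 ] 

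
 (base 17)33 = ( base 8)66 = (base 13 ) 42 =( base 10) 54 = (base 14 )3c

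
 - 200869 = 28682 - 229551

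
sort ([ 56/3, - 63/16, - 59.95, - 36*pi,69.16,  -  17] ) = [ - 36*pi, -59.95, - 17, - 63/16,56/3 , 69.16 ] 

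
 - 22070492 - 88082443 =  - 110152935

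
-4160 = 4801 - 8961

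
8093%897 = 20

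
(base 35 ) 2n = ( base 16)5d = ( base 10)93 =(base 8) 135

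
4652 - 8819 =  - 4167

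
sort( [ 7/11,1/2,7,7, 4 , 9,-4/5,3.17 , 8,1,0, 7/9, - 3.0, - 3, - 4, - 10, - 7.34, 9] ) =[ - 10, - 7.34,  -  4, -3.0, - 3, - 4/5, 0,1/2,7/11, 7/9, 1, 3.17, 4,7,7 , 8, 9,9 ] 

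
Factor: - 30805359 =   -  3^1*13^1 * 151^1 * 5231^1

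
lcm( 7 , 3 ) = 21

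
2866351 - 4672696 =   -  1806345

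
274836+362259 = 637095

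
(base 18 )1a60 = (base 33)8e6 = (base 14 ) 34BA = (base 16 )23DC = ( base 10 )9180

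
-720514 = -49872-670642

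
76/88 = 19/22 = 0.86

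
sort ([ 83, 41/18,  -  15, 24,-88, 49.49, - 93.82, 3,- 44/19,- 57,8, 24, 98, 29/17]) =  [-93.82,- 88, - 57,  -  15,  -  44/19,29/17, 41/18, 3, 8,24, 24,49.49  ,  83, 98]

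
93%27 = 12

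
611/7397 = 47/569 = 0.08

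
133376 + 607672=741048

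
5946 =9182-3236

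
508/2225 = 508/2225 = 0.23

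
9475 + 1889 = 11364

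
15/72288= 5/24096 = 0.00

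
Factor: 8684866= 2^1*41^1*105913^1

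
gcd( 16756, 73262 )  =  2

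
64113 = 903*71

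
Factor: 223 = 223^1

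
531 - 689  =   - 158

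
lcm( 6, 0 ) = 0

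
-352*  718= - 252736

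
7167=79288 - 72121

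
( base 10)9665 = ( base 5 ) 302130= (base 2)10010111000001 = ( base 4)2113001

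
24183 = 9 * 2687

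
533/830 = 533/830 = 0.64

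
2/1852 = 1/926=0.00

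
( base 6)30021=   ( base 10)3901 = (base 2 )111100111101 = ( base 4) 330331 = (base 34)3cp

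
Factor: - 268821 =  - 3^2 * 7^1*17^1*251^1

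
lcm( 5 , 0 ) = 0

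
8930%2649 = 983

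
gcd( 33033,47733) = 21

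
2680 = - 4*( - 670) 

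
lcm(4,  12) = 12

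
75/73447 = 75/73447 = 0.00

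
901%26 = 17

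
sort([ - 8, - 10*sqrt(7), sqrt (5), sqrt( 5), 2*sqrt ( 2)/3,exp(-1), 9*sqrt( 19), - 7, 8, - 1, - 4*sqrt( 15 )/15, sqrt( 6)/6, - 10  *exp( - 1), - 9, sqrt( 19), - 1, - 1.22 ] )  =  [ - 10*sqrt( 7),-9, - 8, - 7, - 10*exp( - 1), - 1.22, - 4*sqrt( 15 )/15, - 1, - 1,exp( - 1) , sqrt( 6)/6, 2*sqrt( 2 ) /3 , sqrt( 5 ), sqrt(5 ), sqrt( 19 ), 8, 9 *sqrt(19) ]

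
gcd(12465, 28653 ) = 3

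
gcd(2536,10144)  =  2536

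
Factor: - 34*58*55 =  - 2^2*5^1*11^1*17^1*29^1  =  - 108460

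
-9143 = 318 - 9461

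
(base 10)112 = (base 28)40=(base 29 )3p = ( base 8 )160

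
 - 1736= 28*( - 62)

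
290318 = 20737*14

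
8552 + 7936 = 16488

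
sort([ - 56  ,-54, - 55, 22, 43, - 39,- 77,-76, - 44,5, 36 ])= [ - 77, - 76,-56, - 55, - 54, - 44, - 39,5,  22,36, 43]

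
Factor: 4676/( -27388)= - 7^1*41^( - 1)= - 7/41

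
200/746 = 100/373 = 0.27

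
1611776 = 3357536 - 1745760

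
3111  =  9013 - 5902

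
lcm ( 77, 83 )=6391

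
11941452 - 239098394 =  - 227156942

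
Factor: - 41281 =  - 41281^1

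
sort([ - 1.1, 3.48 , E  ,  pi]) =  [ - 1.1,E, pi,3.48]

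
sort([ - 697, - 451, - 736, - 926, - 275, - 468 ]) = [ - 926 , - 736, - 697, - 468, - 451, - 275]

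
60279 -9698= 50581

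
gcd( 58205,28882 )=7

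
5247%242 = 165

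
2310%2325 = 2310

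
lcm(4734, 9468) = 9468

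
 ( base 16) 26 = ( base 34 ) 14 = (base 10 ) 38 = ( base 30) 18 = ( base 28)1a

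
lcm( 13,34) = 442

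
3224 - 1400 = 1824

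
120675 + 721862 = 842537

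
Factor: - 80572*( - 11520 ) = 2^10*3^2*5^1*20143^1 = 928189440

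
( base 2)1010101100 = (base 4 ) 22230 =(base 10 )684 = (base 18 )220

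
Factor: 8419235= 5^1*11^1*153077^1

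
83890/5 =16778 = 16778.00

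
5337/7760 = 5337/7760 = 0.69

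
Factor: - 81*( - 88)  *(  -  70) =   -  498960 = - 2^4*3^4*5^1*7^1*11^1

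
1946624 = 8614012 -6667388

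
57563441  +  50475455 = 108038896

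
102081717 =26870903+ 75210814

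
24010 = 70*343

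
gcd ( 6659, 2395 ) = 1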